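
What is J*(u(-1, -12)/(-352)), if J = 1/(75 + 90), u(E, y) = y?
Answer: 1/4840 ≈ 0.00020661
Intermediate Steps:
J = 1/165 ≈ 0.0060606
J*(u(-1, -12)/(-352)) = (-12/(-352))/165 = (-12*(-1/352))/165 = (1/165)*(3/88) = 1/4840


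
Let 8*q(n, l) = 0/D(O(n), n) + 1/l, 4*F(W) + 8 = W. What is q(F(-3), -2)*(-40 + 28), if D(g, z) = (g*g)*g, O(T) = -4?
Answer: ¾ ≈ 0.75000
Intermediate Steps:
F(W) = -2 + W/4
D(g, z) = g³ (D(g, z) = g²*g = g³)
q(n, l) = 1/(8*l) (q(n, l) = (0/((-4)³) + 1/l)/8 = (0/(-64) + 1/l)/8 = (0*(-1/64) + 1/l)/8 = (0 + 1/l)/8 = 1/(8*l))
q(F(-3), -2)*(-40 + 28) = ((⅛)/(-2))*(-40 + 28) = ((⅛)*(-½))*(-12) = -1/16*(-12) = ¾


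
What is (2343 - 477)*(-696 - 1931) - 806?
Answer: -4902788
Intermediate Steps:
(2343 - 477)*(-696 - 1931) - 806 = 1866*(-2627) - 806 = -4901982 - 806 = -4902788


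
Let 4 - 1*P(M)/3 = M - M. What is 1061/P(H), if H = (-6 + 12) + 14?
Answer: 1061/12 ≈ 88.417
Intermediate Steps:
H = 20 (H = 6 + 14 = 20)
P(M) = 12 (P(M) = 12 - 3*(M - M) = 12 - 3*0 = 12 + 0 = 12)
1061/P(H) = 1061/12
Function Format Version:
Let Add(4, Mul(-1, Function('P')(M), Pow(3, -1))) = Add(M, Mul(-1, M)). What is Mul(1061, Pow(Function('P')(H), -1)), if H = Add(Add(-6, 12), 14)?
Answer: Rational(1061, 12) ≈ 88.417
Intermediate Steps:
H = 20 (H = Add(6, 14) = 20)
Function('P')(M) = 12 (Function('P')(M) = Add(12, Mul(-3, Add(M, Mul(-1, M)))) = Add(12, Mul(-3, 0)) = Add(12, 0) = 12)
Mul(1061, Pow(Function('P')(H), -1)) = Mul(1061, Pow(12, -1)) = Mul(1061, Rational(1, 12)) = Rational(1061, 12)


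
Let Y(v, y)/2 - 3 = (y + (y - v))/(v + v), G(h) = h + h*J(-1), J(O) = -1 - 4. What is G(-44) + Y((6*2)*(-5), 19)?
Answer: 5411/30 ≈ 180.37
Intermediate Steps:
J(O) = -5
G(h) = -4*h (G(h) = h + h*(-5) = h - 5*h = -4*h)
Y(v, y) = 6 + (-v + 2*y)/v (Y(v, y) = 6 + 2*((y + (y - v))/(v + v)) = 6 + 2*((-v + 2*y)/((2*v))) = 6 + 2*((-v + 2*y)*(1/(2*v))) = 6 + 2*((-v + 2*y)/(2*v)) = 6 + (-v + 2*y)/v)
G(-44) + Y((6*2)*(-5), 19) = -4*(-44) + (5 + 2*19/((6*2)*(-5))) = 176 + (5 + 2*19/(12*(-5))) = 176 + (5 + 2*19/(-60)) = 176 + (5 + 2*19*(-1/60)) = 176 + (5 - 19/30) = 176 + 131/30 = 5411/30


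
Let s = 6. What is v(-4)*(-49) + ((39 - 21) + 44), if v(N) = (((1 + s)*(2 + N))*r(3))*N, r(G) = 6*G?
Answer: -49330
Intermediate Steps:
v(N) = N*(252 + 126*N) (v(N) = (((1 + 6)*(2 + N))*(6*3))*N = ((7*(2 + N))*18)*N = ((14 + 7*N)*18)*N = (252 + 126*N)*N = N*(252 + 126*N))
v(-4)*(-49) + ((39 - 21) + 44) = (126*(-4)*(2 - 4))*(-49) + ((39 - 21) + 44) = (126*(-4)*(-2))*(-49) + (18 + 44) = 1008*(-49) + 62 = -49392 + 62 = -49330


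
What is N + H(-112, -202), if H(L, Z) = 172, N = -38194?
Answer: -38022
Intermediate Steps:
N + H(-112, -202) = -38194 + 172 = -38022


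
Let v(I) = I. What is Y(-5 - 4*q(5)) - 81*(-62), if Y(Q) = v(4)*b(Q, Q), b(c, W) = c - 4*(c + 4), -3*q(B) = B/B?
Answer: 5002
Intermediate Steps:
q(B) = -1/3 (q(B) = -B/(3*B) = -1/3*1 = -1/3)
b(c, W) = -16 - 3*c (b(c, W) = c - 4*(4 + c) = c + (-16 - 4*c) = -16 - 3*c)
Y(Q) = -64 - 12*Q (Y(Q) = 4*(-16 - 3*Q) = -64 - 12*Q)
Y(-5 - 4*q(5)) - 81*(-62) = (-64 - 12*(-5 - 4*(-1/3))) - 81*(-62) = (-64 - 12*(-5 + 4/3)) + 5022 = (-64 - 12*(-11/3)) + 5022 = (-64 + 44) + 5022 = -20 + 5022 = 5002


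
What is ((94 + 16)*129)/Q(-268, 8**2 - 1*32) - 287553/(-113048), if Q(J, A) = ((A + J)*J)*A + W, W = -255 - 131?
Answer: 58348202427/22875828040 ≈ 2.5506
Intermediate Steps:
W = -386
Q(J, A) = -386 + A*J*(A + J) (Q(J, A) = ((A + J)*J)*A - 386 = (J*(A + J))*A - 386 = A*J*(A + J) - 386 = -386 + A*J*(A + J))
((94 + 16)*129)/Q(-268, 8**2 - 1*32) - 287553/(-113048) = ((94 + 16)*129)/(-386 + (8**2 - 1*32)*(-268)**2 - 268*(8**2 - 1*32)**2) - 287553/(-113048) = (110*129)/(-386 + (64 - 32)*71824 - 268*(64 - 32)**2) - 287553*(-1/113048) = 14190/(-386 + 32*71824 - 268*32**2) + 287553/113048 = 14190/(-386 + 2298368 - 268*1024) + 287553/113048 = 14190/(-386 + 2298368 - 274432) + 287553/113048 = 14190/2023550 + 287553/113048 = 14190*(1/2023550) + 287553/113048 = 1419/202355 + 287553/113048 = 58348202427/22875828040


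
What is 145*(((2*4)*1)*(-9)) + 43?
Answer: -10397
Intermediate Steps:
145*(((2*4)*1)*(-9)) + 43 = 145*((8*1)*(-9)) + 43 = 145*(8*(-9)) + 43 = 145*(-72) + 43 = -10440 + 43 = -10397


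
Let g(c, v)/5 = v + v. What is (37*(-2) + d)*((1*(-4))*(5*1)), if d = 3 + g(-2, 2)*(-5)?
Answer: 3420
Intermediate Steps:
g(c, v) = 10*v (g(c, v) = 5*(v + v) = 5*(2*v) = 10*v)
d = -97 (d = 3 + (10*2)*(-5) = 3 + 20*(-5) = 3 - 100 = -97)
(37*(-2) + d)*((1*(-4))*(5*1)) = (37*(-2) - 97)*((1*(-4))*(5*1)) = (-74 - 97)*(-4*5) = -171*(-20) = 3420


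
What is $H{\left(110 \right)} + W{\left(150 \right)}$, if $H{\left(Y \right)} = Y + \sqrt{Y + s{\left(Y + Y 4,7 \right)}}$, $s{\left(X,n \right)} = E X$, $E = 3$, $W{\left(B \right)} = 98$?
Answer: $208 + 4 \sqrt{110} \approx 249.95$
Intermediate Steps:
$s{\left(X,n \right)} = 3 X$
$H{\left(Y \right)} = Y + 4 \sqrt{Y}$ ($H{\left(Y \right)} = Y + \sqrt{Y + 3 \left(Y + Y 4\right)} = Y + \sqrt{Y + 3 \left(Y + 4 Y\right)} = Y + \sqrt{Y + 3 \cdot 5 Y} = Y + \sqrt{Y + 15 Y} = Y + \sqrt{16 Y} = Y + 4 \sqrt{Y}$)
$H{\left(110 \right)} + W{\left(150 \right)} = \left(110 + 4 \sqrt{110}\right) + 98 = 208 + 4 \sqrt{110}$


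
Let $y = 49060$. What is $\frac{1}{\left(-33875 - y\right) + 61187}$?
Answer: $- \frac{1}{21748} \approx -4.5981 \cdot 10^{-5}$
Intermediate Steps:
$\frac{1}{\left(-33875 - y\right) + 61187} = \frac{1}{\left(-33875 - 49060\right) + 61187} = \frac{1}{-82935 + 61187} = \frac{1}{-21748} = - \frac{1}{21748}$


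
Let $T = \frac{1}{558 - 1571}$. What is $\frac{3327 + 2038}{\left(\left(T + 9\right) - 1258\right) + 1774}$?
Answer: $\frac{5434745}{531824} \approx 10.219$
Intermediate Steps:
$T = - \frac{1}{1013}$ ($T = \frac{1}{-1013} = - \frac{1}{1013} \approx -0.00098717$)
$\frac{3327 + 2038}{\left(\left(T + 9\right) - 1258\right) + 1774} = \frac{3327 + 2038}{\left(\left(- \frac{1}{1013} + 9\right) - 1258\right) + 1774} = \frac{5365}{\left(\frac{9116}{1013} - 1258\right) + 1774} = \frac{5365}{- \frac{1265238}{1013} + 1774} = \frac{5365}{\frac{531824}{1013}} = 5365 \cdot \frac{1013}{531824} = \frac{5434745}{531824}$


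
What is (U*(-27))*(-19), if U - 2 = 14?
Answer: 8208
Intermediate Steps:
U = 16 (U = 2 + 14 = 16)
(U*(-27))*(-19) = (16*(-27))*(-19) = -432*(-19) = 8208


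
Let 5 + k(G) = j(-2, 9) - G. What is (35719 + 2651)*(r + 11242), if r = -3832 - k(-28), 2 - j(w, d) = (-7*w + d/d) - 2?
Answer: 283861260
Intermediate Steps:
j(w, d) = 3 + 7*w (j(w, d) = 2 - ((-7*w + d/d) - 2) = 2 - ((-7*w + 1) - 2) = 2 - ((1 - 7*w) - 2) = 2 - (-1 - 7*w) = 2 + (1 + 7*w) = 3 + 7*w)
k(G) = -16 - G (k(G) = -5 + ((3 + 7*(-2)) - G) = -5 + ((3 - 14) - G) = -5 + (-11 - G) = -16 - G)
r = -3844 (r = -3832 - (-16 - 1*(-28)) = -3832 - (-16 + 28) = -3832 - 1*12 = -3832 - 12 = -3844)
(35719 + 2651)*(r + 11242) = (35719 + 2651)*(-3844 + 11242) = 38370*7398 = 283861260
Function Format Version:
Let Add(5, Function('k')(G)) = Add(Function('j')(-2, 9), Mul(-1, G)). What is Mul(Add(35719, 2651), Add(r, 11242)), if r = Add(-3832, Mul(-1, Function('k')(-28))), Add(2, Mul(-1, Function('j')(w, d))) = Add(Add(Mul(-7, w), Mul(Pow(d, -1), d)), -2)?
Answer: 283861260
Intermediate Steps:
Function('j')(w, d) = Add(3, Mul(7, w)) (Function('j')(w, d) = Add(2, Mul(-1, Add(Add(Mul(-7, w), Mul(Pow(d, -1), d)), -2))) = Add(2, Mul(-1, Add(Add(Mul(-7, w), 1), -2))) = Add(2, Mul(-1, Add(Add(1, Mul(-7, w)), -2))) = Add(2, Mul(-1, Add(-1, Mul(-7, w)))) = Add(2, Add(1, Mul(7, w))) = Add(3, Mul(7, w)))
Function('k')(G) = Add(-16, Mul(-1, G)) (Function('k')(G) = Add(-5, Add(Add(3, Mul(7, -2)), Mul(-1, G))) = Add(-5, Add(Add(3, -14), Mul(-1, G))) = Add(-5, Add(-11, Mul(-1, G))) = Add(-16, Mul(-1, G)))
r = -3844 (r = Add(-3832, Mul(-1, Add(-16, Mul(-1, -28)))) = Add(-3832, Mul(-1, Add(-16, 28))) = Add(-3832, Mul(-1, 12)) = Add(-3832, -12) = -3844)
Mul(Add(35719, 2651), Add(r, 11242)) = Mul(Add(35719, 2651), Add(-3844, 11242)) = Mul(38370, 7398) = 283861260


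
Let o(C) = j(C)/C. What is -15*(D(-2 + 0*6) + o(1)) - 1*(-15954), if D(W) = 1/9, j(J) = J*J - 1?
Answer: 47857/3 ≈ 15952.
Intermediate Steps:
j(J) = -1 + J² (j(J) = J² - 1 = -1 + J²)
D(W) = ⅑
o(C) = (-1 + C²)/C
-15*(D(-2 + 0*6) + o(1)) - 1*(-15954) = -15*(⅑ + (1 - 1/1)) - 1*(-15954) = -15*(⅑ + (1 - 1*1)) + 15954 = -15*(⅑ + (1 - 1)) + 15954 = -15*(⅑ + 0) + 15954 = -15*⅑ + 15954 = -5/3 + 15954 = 47857/3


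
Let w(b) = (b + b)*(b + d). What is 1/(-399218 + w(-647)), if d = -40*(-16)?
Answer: -1/390160 ≈ -2.5631e-6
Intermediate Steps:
d = 640
w(b) = 2*b*(640 + b) (w(b) = (b + b)*(b + 640) = (2*b)*(640 + b) = 2*b*(640 + b))
1/(-399218 + w(-647)) = 1/(-399218 + 2*(-647)*(640 - 647)) = 1/(-399218 + 2*(-647)*(-7)) = 1/(-399218 + 9058) = 1/(-390160) = -1/390160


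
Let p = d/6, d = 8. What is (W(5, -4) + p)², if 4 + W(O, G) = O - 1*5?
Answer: 64/9 ≈ 7.1111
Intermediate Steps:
W(O, G) = -9 + O (W(O, G) = -4 + (O - 1*5) = -4 + (O - 5) = -4 + (-5 + O) = -9 + O)
p = 4/3 (p = 8/6 = 8*(⅙) = 4/3 ≈ 1.3333)
(W(5, -4) + p)² = ((-9 + 5) + 4/3)² = (-4 + 4/3)² = (-8/3)² = 64/9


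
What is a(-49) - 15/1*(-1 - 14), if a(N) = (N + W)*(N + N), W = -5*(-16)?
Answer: -2813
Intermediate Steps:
W = 80
a(N) = 2*N*(80 + N) (a(N) = (N + 80)*(N + N) = (80 + N)*(2*N) = 2*N*(80 + N))
a(-49) - 15/1*(-1 - 14) = 2*(-49)*(80 - 49) - 15/1*(-1 - 14) = 2*(-49)*31 - 15*1*(-15) = -3038 - 15*(-15) = -3038 - 1*(-225) = -3038 + 225 = -2813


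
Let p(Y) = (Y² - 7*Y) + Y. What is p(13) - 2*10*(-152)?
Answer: 3131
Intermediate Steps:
p(Y) = Y² - 6*Y
p(13) - 2*10*(-152) = 13*(-6 + 13) - 2*10*(-152) = 13*7 - 20*(-152) = 91 + 3040 = 3131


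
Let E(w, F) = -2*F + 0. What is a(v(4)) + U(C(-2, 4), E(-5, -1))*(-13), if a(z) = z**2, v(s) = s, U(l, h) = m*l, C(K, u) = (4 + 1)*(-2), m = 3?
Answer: 406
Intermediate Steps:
E(w, F) = -2*F
C(K, u) = -10 (C(K, u) = 5*(-2) = -10)
U(l, h) = 3*l
a(v(4)) + U(C(-2, 4), E(-5, -1))*(-13) = 4**2 + (3*(-10))*(-13) = 16 - 30*(-13) = 16 + 390 = 406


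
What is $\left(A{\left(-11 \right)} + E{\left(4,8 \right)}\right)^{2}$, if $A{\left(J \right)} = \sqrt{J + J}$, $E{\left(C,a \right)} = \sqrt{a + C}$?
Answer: $-10 + 4 i \sqrt{66} \approx -10.0 + 32.496 i$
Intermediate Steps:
$E{\left(C,a \right)} = \sqrt{C + a}$
$A{\left(J \right)} = \sqrt{2} \sqrt{J}$ ($A{\left(J \right)} = \sqrt{2 J} = \sqrt{2} \sqrt{J}$)
$\left(A{\left(-11 \right)} + E{\left(4,8 \right)}\right)^{2} = \left(\sqrt{2} \sqrt{-11} + \sqrt{4 + 8}\right)^{2} = \left(\sqrt{2} i \sqrt{11} + \sqrt{12}\right)^{2} = \left(i \sqrt{22} + 2 \sqrt{3}\right)^{2} = \left(2 \sqrt{3} + i \sqrt{22}\right)^{2}$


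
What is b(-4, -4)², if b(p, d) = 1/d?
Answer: 1/16 ≈ 0.062500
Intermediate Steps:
b(-4, -4)² = (1/(-4))² = (-¼)² = 1/16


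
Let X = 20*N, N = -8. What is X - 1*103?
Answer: -263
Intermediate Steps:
X = -160 (X = 20*(-8) = -160)
X - 1*103 = -160 - 1*103 = -160 - 103 = -263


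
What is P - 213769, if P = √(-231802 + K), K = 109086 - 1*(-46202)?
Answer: -213769 + I*√76514 ≈ -2.1377e+5 + 276.61*I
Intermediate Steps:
K = 155288 (K = 109086 + 46202 = 155288)
P = I*√76514 (P = √(-231802 + 155288) = √(-76514) = I*√76514 ≈ 276.61*I)
P - 213769 = I*√76514 - 213769 = -213769 + I*√76514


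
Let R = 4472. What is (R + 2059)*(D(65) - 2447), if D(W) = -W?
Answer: -16405872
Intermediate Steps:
(R + 2059)*(D(65) - 2447) = (4472 + 2059)*(-1*65 - 2447) = 6531*(-65 - 2447) = 6531*(-2512) = -16405872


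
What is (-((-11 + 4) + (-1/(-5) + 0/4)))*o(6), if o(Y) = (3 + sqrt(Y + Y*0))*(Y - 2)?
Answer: 408/5 + 136*sqrt(6)/5 ≈ 148.23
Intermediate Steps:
o(Y) = (-2 + Y)*(3 + sqrt(Y)) (o(Y) = (3 + sqrt(Y + 0))*(-2 + Y) = (3 + sqrt(Y))*(-2 + Y) = (-2 + Y)*(3 + sqrt(Y)))
(-((-11 + 4) + (-1/(-5) + 0/4)))*o(6) = (-((-11 + 4) + (-1/(-5) + 0/4)))*(-6 + 6**(3/2) - 2*sqrt(6) + 3*6) = (-(-7 + (-1*(-1/5) + 0*(1/4))))*(-6 + 6*sqrt(6) - 2*sqrt(6) + 18) = (-(-7 + (1/5 + 0)))*(12 + 4*sqrt(6)) = (-(-7 + 1/5))*(12 + 4*sqrt(6)) = (-1*(-34/5))*(12 + 4*sqrt(6)) = 34*(12 + 4*sqrt(6))/5 = 408/5 + 136*sqrt(6)/5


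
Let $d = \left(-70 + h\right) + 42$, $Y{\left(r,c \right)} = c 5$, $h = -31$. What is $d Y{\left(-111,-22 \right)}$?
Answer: $6490$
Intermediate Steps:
$Y{\left(r,c \right)} = 5 c$
$d = -59$ ($d = \left(-70 - 31\right) + 42 = -101 + 42 = -59$)
$d Y{\left(-111,-22 \right)} = - 59 \cdot 5 \left(-22\right) = \left(-59\right) \left(-110\right) = 6490$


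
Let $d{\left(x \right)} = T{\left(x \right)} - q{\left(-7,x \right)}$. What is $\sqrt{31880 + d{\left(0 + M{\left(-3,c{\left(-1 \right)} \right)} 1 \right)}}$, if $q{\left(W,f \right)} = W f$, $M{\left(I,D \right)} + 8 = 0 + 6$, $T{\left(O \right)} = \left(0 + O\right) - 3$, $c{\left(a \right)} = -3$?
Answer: $\sqrt{31861} \approx 178.5$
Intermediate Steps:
$T{\left(O \right)} = -3 + O$ ($T{\left(O \right)} = O - 3 = -3 + O$)
$M{\left(I,D \right)} = -2$ ($M{\left(I,D \right)} = -8 + \left(0 + 6\right) = -8 + 6 = -2$)
$d{\left(x \right)} = -3 + 8 x$ ($d{\left(x \right)} = \left(-3 + x\right) - - 7 x = \left(-3 + x\right) + 7 x = -3 + 8 x$)
$\sqrt{31880 + d{\left(0 + M{\left(-3,c{\left(-1 \right)} \right)} 1 \right)}} = \sqrt{31880 + \left(-3 + 8 \left(0 - 2\right)\right)} = \sqrt{31880 + \left(-3 + 8 \left(-2\right)\right)} = \sqrt{31880 - 19} = \sqrt{31861}$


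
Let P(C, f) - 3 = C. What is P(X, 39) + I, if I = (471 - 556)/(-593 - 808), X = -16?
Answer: -18128/1401 ≈ -12.939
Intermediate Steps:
I = 85/1401 (I = -85/(-1401) = -85*(-1/1401) = 85/1401 ≈ 0.060671)
P(C, f) = 3 + C
P(X, 39) + I = (3 - 16) + 85/1401 = -13 + 85/1401 = -18128/1401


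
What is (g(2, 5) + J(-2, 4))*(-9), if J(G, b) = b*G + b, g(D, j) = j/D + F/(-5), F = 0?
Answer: 27/2 ≈ 13.500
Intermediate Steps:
g(D, j) = j/D (g(D, j) = j/D + 0/(-5) = j/D + 0*(-⅕) = j/D + 0 = j/D)
J(G, b) = b + G*b (J(G, b) = G*b + b = b + G*b)
(g(2, 5) + J(-2, 4))*(-9) = (5/2 + 4*(1 - 2))*(-9) = (5*(½) + 4*(-1))*(-9) = (5/2 - 4)*(-9) = -3/2*(-9) = 27/2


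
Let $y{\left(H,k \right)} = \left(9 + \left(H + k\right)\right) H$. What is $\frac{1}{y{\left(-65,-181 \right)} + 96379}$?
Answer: $\frac{1}{111784} \approx 8.9458 \cdot 10^{-6}$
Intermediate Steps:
$y{\left(H,k \right)} = H \left(9 + H + k\right)$ ($y{\left(H,k \right)} = \left(9 + H + k\right) H = H \left(9 + H + k\right)$)
$\frac{1}{y{\left(-65,-181 \right)} + 96379} = \frac{1}{- 65 \left(9 - 65 - 181\right) + 96379} = \frac{1}{\left(-65\right) \left(-237\right) + 96379} = \frac{1}{15405 + 96379} = \frac{1}{111784}$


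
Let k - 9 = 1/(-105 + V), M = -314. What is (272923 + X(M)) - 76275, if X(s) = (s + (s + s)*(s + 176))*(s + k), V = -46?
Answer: -3947241752/151 ≈ -2.6141e+7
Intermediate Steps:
k = 1358/151 (k = 9 + 1/(-105 - 46) = 9 + 1/(-151) = 9 - 1/151 = 1358/151 ≈ 8.9934)
X(s) = (1358/151 + s)*(s + 2*s*(176 + s)) (X(s) = (s + (s + s)*(s + 176))*(s + 1358/151) = (s + (2*s)*(176 + s))*(1358/151 + s) = (s + 2*s*(176 + s))*(1358/151 + s) = (1358/151 + s)*(s + 2*s*(176 + s)))
(272923 + X(M)) - 76275 = (272923 + (1/151)*(-314)*(479374 + 302*(-314)² + 56019*(-314))) - 76275 = (272923 + (1/151)*(-314)*(479374 + 302*98596 - 17589966)) - 76275 = (272923 + (1/151)*(-314)*(479374 + 29775992 - 17589966)) - 76275 = (272923 + (1/151)*(-314)*12665400) - 76275 = (272923 - 3976935600/151) - 76275 = -3935724227/151 - 76275 = -3947241752/151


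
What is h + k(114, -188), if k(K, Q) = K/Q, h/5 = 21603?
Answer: 10153353/94 ≈ 1.0801e+5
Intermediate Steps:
h = 108015 (h = 5*21603 = 108015)
h + k(114, -188) = 108015 + 114/(-188) = 108015 + 114*(-1/188) = 108015 - 57/94 = 10153353/94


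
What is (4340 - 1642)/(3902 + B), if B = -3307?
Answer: 2698/595 ≈ 4.5345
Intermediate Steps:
(4340 - 1642)/(3902 + B) = (4340 - 1642)/(3902 - 3307) = 2698/595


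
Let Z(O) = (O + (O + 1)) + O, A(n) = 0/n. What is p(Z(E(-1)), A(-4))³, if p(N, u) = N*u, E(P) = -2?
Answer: 0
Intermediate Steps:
A(n) = 0
Z(O) = 1 + 3*O (Z(O) = (O + (1 + O)) + O = (1 + 2*O) + O = 1 + 3*O)
p(Z(E(-1)), A(-4))³ = ((1 + 3*(-2))*0)³ = ((1 - 6)*0)³ = (-5*0)³ = 0³ = 0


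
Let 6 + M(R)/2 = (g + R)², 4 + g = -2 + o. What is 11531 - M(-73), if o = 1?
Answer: -625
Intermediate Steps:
g = -5 (g = -4 + (-2 + 1) = -4 - 1 = -5)
M(R) = -12 + 2*(-5 + R)²
11531 - M(-73) = 11531 - (-12 + 2*(-5 - 73)²) = 11531 - (-12 + 2*(-78)²) = 11531 - (-12 + 2*6084) = 11531 - (-12 + 12168) = 11531 - 1*12156 = 11531 - 12156 = -625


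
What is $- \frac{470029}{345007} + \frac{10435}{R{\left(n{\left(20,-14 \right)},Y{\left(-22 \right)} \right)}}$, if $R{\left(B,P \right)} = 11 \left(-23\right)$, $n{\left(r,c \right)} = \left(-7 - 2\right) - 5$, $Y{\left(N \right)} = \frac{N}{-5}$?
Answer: $- \frac{3719065382}{87286771} \approx -42.607$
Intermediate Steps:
$Y{\left(N \right)} = - \frac{N}{5}$ ($Y{\left(N \right)} = N \left(- \frac{1}{5}\right) = - \frac{N}{5}$)
$n{\left(r,c \right)} = -14$ ($n{\left(r,c \right)} = -9 - 5 = -14$)
$R{\left(B,P \right)} = -253$
$- \frac{470029}{345007} + \frac{10435}{R{\left(n{\left(20,-14 \right)},Y{\left(-22 \right)} \right)}} = - \frac{470029}{345007} + \frac{10435}{-253} = \left(-470029\right) \frac{1}{345007} + 10435 \left(- \frac{1}{253}\right) = - \frac{470029}{345007} - \frac{10435}{253} = - \frac{3719065382}{87286771}$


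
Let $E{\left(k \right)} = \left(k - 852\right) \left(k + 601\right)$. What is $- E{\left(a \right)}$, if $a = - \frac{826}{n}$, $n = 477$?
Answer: $\frac{116407102730}{227529} \approx 5.1161 \cdot 10^{5}$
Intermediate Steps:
$a = - \frac{826}{477} \approx -1.7317$
$E{\left(k \right)} = \left(-852 + k\right) \left(601 + k\right)$
$- E{\left(a \right)} = - (-512052 + \left(- \frac{826}{477}\right)^{2} - - \frac{207326}{477}) = - (-512052 + \frac{682276}{227529} + \frac{207326}{477}) = \left(-1\right) \left(- \frac{116407102730}{227529}\right) = \frac{116407102730}{227529}$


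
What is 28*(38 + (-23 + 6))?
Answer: 588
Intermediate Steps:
28*(38 + (-23 + 6)) = 28*(38 - 17) = 28*21 = 588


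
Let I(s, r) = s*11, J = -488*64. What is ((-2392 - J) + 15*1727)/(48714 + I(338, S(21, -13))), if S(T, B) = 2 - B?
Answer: 54745/52432 ≈ 1.0441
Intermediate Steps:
J = -31232
I(s, r) = 11*s
((-2392 - J) + 15*1727)/(48714 + I(338, S(21, -13))) = ((-2392 - 1*(-31232)) + 15*1727)/(48714 + 11*338) = ((-2392 + 31232) + 25905)/(48714 + 3718) = (28840 + 25905)/52432 = 54745*(1/52432) = 54745/52432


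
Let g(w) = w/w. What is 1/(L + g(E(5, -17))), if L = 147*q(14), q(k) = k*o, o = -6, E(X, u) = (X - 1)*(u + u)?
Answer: -1/12347 ≈ -8.0991e-5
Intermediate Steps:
E(X, u) = 2*u*(-1 + X) (E(X, u) = (-1 + X)*(2*u) = 2*u*(-1 + X))
q(k) = -6*k (q(k) = k*(-6) = -6*k)
g(w) = 1
L = -12348 (L = 147*(-6*14) = 147*(-84) = -12348)
1/(L + g(E(5, -17))) = 1/(-12348 + 1) = 1/(-12347) = -1/12347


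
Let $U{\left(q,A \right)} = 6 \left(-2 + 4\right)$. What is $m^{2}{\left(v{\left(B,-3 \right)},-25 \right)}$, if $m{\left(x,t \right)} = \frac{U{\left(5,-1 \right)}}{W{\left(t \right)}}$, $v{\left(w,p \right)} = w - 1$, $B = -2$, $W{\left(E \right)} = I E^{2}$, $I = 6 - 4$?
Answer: $\frac{36}{390625} \approx 9.216 \cdot 10^{-5}$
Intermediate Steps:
$I = 2$
$W{\left(E \right)} = 2 E^{2}$
$U{\left(q,A \right)} = 12$ ($U{\left(q,A \right)} = 6 \cdot 2 = 12$)
$v{\left(w,p \right)} = -1 + w$
$m{\left(x,t \right)} = \frac{6}{t^{2}}$ ($m{\left(x,t \right)} = \frac{12}{2 t^{2}} = 12 \frac{1}{2 t^{2}} = \frac{6}{t^{2}}$)
$m^{2}{\left(v{\left(B,-3 \right)},-25 \right)} = \left(\frac{6}{625}\right)^{2} = \frac{36}{390625}$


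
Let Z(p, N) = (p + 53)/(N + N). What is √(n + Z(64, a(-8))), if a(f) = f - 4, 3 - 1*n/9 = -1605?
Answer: √231474/4 ≈ 120.28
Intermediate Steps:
n = 14472 (n = 27 - 9*(-1605) = 27 + 14445 = 14472)
a(f) = -4 + f
Z(p, N) = (53 + p)/(2*N) (Z(p, N) = (53 + p)/((2*N)) = (53 + p)*(1/(2*N)) = (53 + p)/(2*N))
√(n + Z(64, a(-8))) = √(14472 + (53 + 64)/(2*(-4 - 8))) = √(14472 + (½)*117/(-12)) = √(14472 + (½)*(-1/12)*117) = √(14472 - 39/8) = √(115737/8) = √231474/4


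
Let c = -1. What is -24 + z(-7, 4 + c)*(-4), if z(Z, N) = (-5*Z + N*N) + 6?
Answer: -224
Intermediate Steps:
z(Z, N) = 6 + N**2 - 5*Z (z(Z, N) = (-5*Z + N**2) + 6 = (N**2 - 5*Z) + 6 = 6 + N**2 - 5*Z)
-24 + z(-7, 4 + c)*(-4) = -24 + (6 + (4 - 1)**2 - 5*(-7))*(-4) = -24 + (6 + 3**2 + 35)*(-4) = -24 + (6 + 9 + 35)*(-4) = -24 + 50*(-4) = -24 - 200 = -224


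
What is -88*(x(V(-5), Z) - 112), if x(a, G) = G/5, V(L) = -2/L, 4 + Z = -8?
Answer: 50336/5 ≈ 10067.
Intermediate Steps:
Z = -12 (Z = -4 - 8 = -12)
x(a, G) = G/5 (x(a, G) = G*(⅕) = G/5)
-88*(x(V(-5), Z) - 112) = -88*((⅕)*(-12) - 112) = -88*(-12/5 - 112) = -88*(-572/5) = 50336/5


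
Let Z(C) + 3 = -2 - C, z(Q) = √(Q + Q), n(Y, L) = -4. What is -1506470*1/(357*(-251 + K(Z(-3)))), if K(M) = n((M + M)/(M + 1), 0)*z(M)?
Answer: 10803542/643263 - 344336*I/643263 ≈ 16.795 - 0.5353*I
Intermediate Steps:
z(Q) = √2*√Q (z(Q) = √(2*Q) = √2*√Q)
Z(C) = -5 - C (Z(C) = -3 + (-2 - C) = -5 - C)
K(M) = -4*√2*√M
-1506470*1/(357*(-251 + K(Z(-3)))) = -1506470*1/(357*(-251 - 4*√2*√(-5 - 1*(-3)))) = -1506470*1/(357*(-251 - 4*√2*√(-5 + 3))) = -1506470*1/(357*(-251 - 4*√2*√(-2))) = -1506470*1/(357*(-251 - 4*√2*I*√2)) = -(-10803542/643263 + 344336*I/643263) = -1506470*(-89607 + 2856*I)/8037571185 = -43042*(-89607 + 2856*I)/229644891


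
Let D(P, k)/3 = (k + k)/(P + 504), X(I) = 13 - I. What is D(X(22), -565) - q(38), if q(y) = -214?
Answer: 6836/33 ≈ 207.15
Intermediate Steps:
D(P, k) = 6*k/(504 + P) (D(P, k) = 3*((k + k)/(P + 504)) = 3*((2*k)/(504 + P)) = 3*(2*k/(504 + P)) = 6*k/(504 + P))
D(X(22), -565) - q(38) = 6*(-565)/(504 + (13 - 1*22)) - 1*(-214) = 6*(-565)/(504 + (13 - 22)) + 214 = 6*(-565)/(504 - 9) + 214 = 6*(-565)/495 + 214 = 6*(-565)*(1/495) + 214 = -226/33 + 214 = 6836/33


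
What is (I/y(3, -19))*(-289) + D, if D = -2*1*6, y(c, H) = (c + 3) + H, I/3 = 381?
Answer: 330171/13 ≈ 25398.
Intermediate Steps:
I = 1143 (I = 3*381 = 1143)
y(c, H) = 3 + H + c (y(c, H) = (3 + c) + H = 3 + H + c)
D = -12 (D = -2*6 = -12)
(I/y(3, -19))*(-289) + D = (1143/(3 - 19 + 3))*(-289) - 12 = (1143/(-13))*(-289) - 12 = (1143*(-1/13))*(-289) - 12 = -1143/13*(-289) - 12 = 330327/13 - 12 = 330171/13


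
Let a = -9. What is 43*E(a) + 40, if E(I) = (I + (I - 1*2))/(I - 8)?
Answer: 1540/17 ≈ 90.588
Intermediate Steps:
E(I) = (-2 + 2*I)/(-8 + I) (E(I) = (I + (I - 2))/(-8 + I) = (I + (-2 + I))/(-8 + I) = (-2 + 2*I)/(-8 + I))
43*E(a) + 40 = 43*(2*(-1 - 9)/(-8 - 9)) + 40 = 43*(2*(-10)/(-17)) + 40 = 43*(2*(-1/17)*(-10)) + 40 = 43*(20/17) + 40 = 860/17 + 40 = 1540/17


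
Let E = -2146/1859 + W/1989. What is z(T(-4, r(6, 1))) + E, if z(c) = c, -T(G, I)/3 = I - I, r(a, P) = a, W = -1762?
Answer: -580304/284427 ≈ -2.0403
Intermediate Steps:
T(G, I) = 0 (T(G, I) = -3*(I - I) = -3*0 = 0)
E = -580304/284427 (E = -2146/1859 - 1762/1989 = -580304/284427 ≈ -2.0403)
z(T(-4, r(6, 1))) + E = 0 - 580304/284427 = -580304/284427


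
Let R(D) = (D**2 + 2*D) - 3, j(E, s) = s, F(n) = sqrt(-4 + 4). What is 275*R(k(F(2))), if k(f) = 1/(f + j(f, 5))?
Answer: -704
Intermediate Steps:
F(n) = 0 (F(n) = sqrt(0) = 0)
k(f) = 1/(5 + f) (k(f) = 1/(f + 5) = 1/(5 + f))
R(D) = -3 + D**2 + 2*D
275*R(k(F(2))) = 275*(-3 + (1/(5 + 0))**2 + 2/(5 + 0)) = 275*(-3 + (1/5)**2 + 2/5) = 275*(-3 + (1/5)**2 + 2*(1/5)) = 275*(-3 + 1/25 + 2/5) = 275*(-64/25) = -704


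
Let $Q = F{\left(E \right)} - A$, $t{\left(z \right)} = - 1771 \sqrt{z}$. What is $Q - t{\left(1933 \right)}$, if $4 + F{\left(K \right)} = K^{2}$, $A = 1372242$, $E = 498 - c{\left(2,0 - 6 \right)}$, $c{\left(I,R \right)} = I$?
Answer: $-1126230 + 1771 \sqrt{1933} \approx -1.0484 \cdot 10^{6}$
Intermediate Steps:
$E = 496$ ($E = 498 - 2 = 496$)
$F{\left(K \right)} = -4 + K^{2}$
$Q = -1126230$ ($Q = \left(-4 + 496^{2}\right) - 1372242 = \left(-4 + 246016\right) - 1372242 = 246012 - 1372242 = -1126230$)
$Q - t{\left(1933 \right)} = -1126230 - - 1771 \sqrt{1933} = -1126230 + 1771 \sqrt{1933}$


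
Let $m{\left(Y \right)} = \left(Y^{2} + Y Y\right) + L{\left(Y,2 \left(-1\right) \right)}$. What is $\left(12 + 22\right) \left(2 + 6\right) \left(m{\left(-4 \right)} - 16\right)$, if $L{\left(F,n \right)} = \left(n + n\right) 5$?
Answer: $-1088$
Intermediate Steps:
$L{\left(F,n \right)} = 10 n$ ($L{\left(F,n \right)} = 2 n 5 = 10 n$)
$m{\left(Y \right)} = -20 + 2 Y^{2}$ ($m{\left(Y \right)} = \left(Y^{2} + Y Y\right) + 10 \cdot 2 \left(-1\right) = \left(Y^{2} + Y^{2}\right) + 10 \left(-2\right) = 2 Y^{2} - 20 = -20 + 2 Y^{2}$)
$\left(12 + 22\right) \left(2 + 6\right) \left(m{\left(-4 \right)} - 16\right) = \left(12 + 22\right) \left(2 + 6\right) \left(\left(-20 + 2 \left(-4\right)^{2}\right) - 16\right) = 34 \cdot 8 \left(\left(-20 + 2 \cdot 16\right) - 16\right) = 34 \cdot 8 \left(\left(-20 + 32\right) - 16\right) = 34 \cdot 8 \left(12 - 16\right) = 34 \cdot 8 \left(-4\right) = 34 \left(-32\right) = -1088$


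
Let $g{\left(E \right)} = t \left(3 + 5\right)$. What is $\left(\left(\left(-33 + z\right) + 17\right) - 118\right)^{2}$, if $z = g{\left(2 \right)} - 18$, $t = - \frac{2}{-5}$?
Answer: $\frac{553536}{25} \approx 22141.0$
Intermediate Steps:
$t = \frac{2}{5}$ ($t = \left(-2\right) \left(- \frac{1}{5}\right) = \frac{2}{5} \approx 0.4$)
$g{\left(E \right)} = \frac{16}{5}$ ($g{\left(E \right)} = \frac{2 \left(3 + 5\right)}{5} = \frac{2}{5} \cdot 8 = \frac{16}{5}$)
$z = - \frac{74}{5}$ ($z = \frac{16}{5} - 18 = - \frac{74}{5} \approx -14.8$)
$\left(\left(\left(-33 + z\right) + 17\right) - 118\right)^{2} = \left(\left(\left(-33 - \frac{74}{5}\right) + 17\right) - 118\right)^{2} = \left(\left(- \frac{239}{5} + 17\right) - 118\right)^{2} = \left(- \frac{154}{5} - 118\right)^{2} = \left(- \frac{744}{5}\right)^{2} = \frac{553536}{25}$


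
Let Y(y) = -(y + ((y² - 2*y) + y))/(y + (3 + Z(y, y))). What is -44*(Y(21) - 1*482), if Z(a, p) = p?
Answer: 108196/5 ≈ 21639.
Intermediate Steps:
Y(y) = -y²/(3 + 2*y) (Y(y) = -(y + ((y² - 2*y) + y))/(y + (3 + y)) = -(y + (y² - y))/(3 + 2*y) = -y²/(3 + 2*y))
-44*(Y(21) - 1*482) = -44*(-1*21²/(3 + 2*21) - 1*482) = -44*(-1*441/(3 + 42) - 482) = -44*(-1*441/45 - 482) = -44*(-1*441*1/45 - 482) = -44*(-49/5 - 482) = -44*(-2459/5) = 108196/5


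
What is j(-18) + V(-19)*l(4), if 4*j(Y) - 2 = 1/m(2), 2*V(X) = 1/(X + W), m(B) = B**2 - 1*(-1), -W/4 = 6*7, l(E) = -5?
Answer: 2107/3740 ≈ 0.56337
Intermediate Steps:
W = -168 (W = -24*7 = -4*42 = -168)
m(B) = 1 + B**2 (m(B) = B**2 + 1 = 1 + B**2)
V(X) = 1/(2*(-168 + X)) (V(X) = 1/(2*(X - 168)) = 1/(2*(-168 + X)))
j(Y) = 11/20 (j(Y) = 1/2 + 1/(4*(1 + 2**2)) = 1/2 + 1/(4*(1 + 4)) = 1/2 + (1/4)/5 = 1/2 + (1/4)*(1/5) = 1/2 + 1/20 = 11/20)
j(-18) + V(-19)*l(4) = 11/20 + (1/(2*(-168 - 19)))*(-5) = 11/20 + ((1/2)/(-187))*(-5) = 11/20 + ((1/2)*(-1/187))*(-5) = 11/20 - 1/374*(-5) = 11/20 + 5/374 = 2107/3740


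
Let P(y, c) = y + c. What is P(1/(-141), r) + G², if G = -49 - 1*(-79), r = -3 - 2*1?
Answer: 126194/141 ≈ 894.99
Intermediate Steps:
r = -5 (r = -3 - 2 = -5)
P(y, c) = c + y
G = 30 (G = -49 + 79 = 30)
P(1/(-141), r) + G² = (-5 + 1/(-141)) + 30² = (-5 - 1/141) + 900 = -706/141 + 900 = 126194/141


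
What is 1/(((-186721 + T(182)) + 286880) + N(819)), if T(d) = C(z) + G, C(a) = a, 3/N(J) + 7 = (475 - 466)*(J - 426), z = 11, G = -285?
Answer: 3530/352594053 ≈ 1.0012e-5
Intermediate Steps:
N(J) = 3/(-3841 + 9*J) (N(J) = 3/(-7 + (475 - 466)*(J - 426)) = 3/(-7 + 9*(-426 + J)) = 3/(-7 + (-3834 + 9*J)) = 3/(-3841 + 9*J))
T(d) = -274 (T(d) = 11 - 285 = -274)
1/(((-186721 + T(182)) + 286880) + N(819)) = 1/(((-186721 - 274) + 286880) + 3/(-3841 + 9*819)) = 1/((-186995 + 286880) + 3/(-3841 + 7371)) = 1/(99885 + 3/3530) = 1/(352594053/3530) = 3530/352594053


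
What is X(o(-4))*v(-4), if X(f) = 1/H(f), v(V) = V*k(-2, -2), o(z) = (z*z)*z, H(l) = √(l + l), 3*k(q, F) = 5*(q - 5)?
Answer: -35*I*√2/12 ≈ -4.1248*I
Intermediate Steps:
k(q, F) = -25/3 + 5*q/3 (k(q, F) = (5*(q - 5))/3 = (5*(-5 + q))/3 = (-25 + 5*q)/3 = -25/3 + 5*q/3)
H(l) = √2*√l (H(l) = √(2*l) = √2*√l)
o(z) = z³ (o(z) = z²*z = z³)
v(V) = -35*V/3 (v(V) = V*(-25/3 + (5/3)*(-2)) = V*(-25/3 - 10/3) = V*(-35/3) = -35*V/3)
X(f) = √2/(2*√f) (X(f) = 1/(√2*√f) = √2/(2*√f))
X(o(-4))*v(-4) = (√2/(2*√((-4)³)))*(-35/3*(-4)) = (√2/(2*√(-64)))*(140/3) = (√2*(-I/8)/2)*(140/3) = -I*√2/16*(140/3) = -35*I*√2/12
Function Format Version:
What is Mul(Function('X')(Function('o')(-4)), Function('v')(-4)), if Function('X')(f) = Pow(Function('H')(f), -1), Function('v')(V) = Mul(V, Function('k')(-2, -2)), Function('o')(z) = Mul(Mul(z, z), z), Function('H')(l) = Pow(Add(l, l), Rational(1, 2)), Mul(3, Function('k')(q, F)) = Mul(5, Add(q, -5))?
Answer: Mul(Rational(-35, 12), I, Pow(2, Rational(1, 2))) ≈ Mul(-4.1248, I)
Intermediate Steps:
Function('k')(q, F) = Add(Rational(-25, 3), Mul(Rational(5, 3), q)) (Function('k')(q, F) = Mul(Rational(1, 3), Mul(5, Add(q, -5))) = Mul(Rational(1, 3), Mul(5, Add(-5, q))) = Mul(Rational(1, 3), Add(-25, Mul(5, q))) = Add(Rational(-25, 3), Mul(Rational(5, 3), q)))
Function('H')(l) = Mul(Pow(2, Rational(1, 2)), Pow(l, Rational(1, 2))) (Function('H')(l) = Pow(Mul(2, l), Rational(1, 2)) = Mul(Pow(2, Rational(1, 2)), Pow(l, Rational(1, 2))))
Function('o')(z) = Pow(z, 3) (Function('o')(z) = Mul(Pow(z, 2), z) = Pow(z, 3))
Function('v')(V) = Mul(Rational(-35, 3), V) (Function('v')(V) = Mul(V, Add(Rational(-25, 3), Mul(Rational(5, 3), -2))) = Mul(V, Add(Rational(-25, 3), Rational(-10, 3))) = Mul(V, Rational(-35, 3)) = Mul(Rational(-35, 3), V))
Function('X')(f) = Mul(Rational(1, 2), Pow(2, Rational(1, 2)), Pow(f, Rational(-1, 2))) (Function('X')(f) = Pow(Mul(Pow(2, Rational(1, 2)), Pow(f, Rational(1, 2))), -1) = Mul(Rational(1, 2), Pow(2, Rational(1, 2)), Pow(f, Rational(-1, 2))))
Mul(Function('X')(Function('o')(-4)), Function('v')(-4)) = Mul(Mul(Rational(1, 2), Pow(2, Rational(1, 2)), Pow(Pow(-4, 3), Rational(-1, 2))), Mul(Rational(-35, 3), -4)) = Mul(Mul(Rational(1, 2), Pow(2, Rational(1, 2)), Pow(-64, Rational(-1, 2))), Rational(140, 3)) = Mul(Mul(Rational(1, 2), Pow(2, Rational(1, 2)), Mul(Rational(-1, 8), I)), Rational(140, 3)) = Mul(Mul(Rational(-1, 16), I, Pow(2, Rational(1, 2))), Rational(140, 3)) = Mul(Rational(-35, 12), I, Pow(2, Rational(1, 2)))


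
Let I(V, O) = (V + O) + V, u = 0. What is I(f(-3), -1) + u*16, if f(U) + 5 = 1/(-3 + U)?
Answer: -34/3 ≈ -11.333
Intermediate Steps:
f(U) = -5 + 1/(-3 + U)
I(V, O) = O + 2*V (I(V, O) = (O + V) + V = O + 2*V)
I(f(-3), -1) + u*16 = (-1 + 2*((16 - 5*(-3))/(-3 - 3))) + 0*16 = (-1 + 2*((16 + 15)/(-6))) + 0 = (-1 + 2*(-⅙*31)) + 0 = (-1 + 2*(-31/6)) + 0 = (-1 - 31/3) + 0 = -34/3 + 0 = -34/3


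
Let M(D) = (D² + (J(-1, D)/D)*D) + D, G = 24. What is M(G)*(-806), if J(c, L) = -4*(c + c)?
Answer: -490048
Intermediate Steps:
J(c, L) = -8*c
M(D) = 8 + D + D² (M(D) = (D² + ((-8*(-1))/D)*D) + D = (D² + (8/D)*D) + D = (D² + 8) + D = (8 + D²) + D = 8 + D + D²)
M(G)*(-806) = (8 + 24 + 24²)*(-806) = (8 + 24 + 576)*(-806) = 608*(-806) = -490048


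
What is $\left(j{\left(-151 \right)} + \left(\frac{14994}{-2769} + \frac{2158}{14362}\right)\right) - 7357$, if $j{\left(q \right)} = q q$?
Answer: $\frac{102328910251}{6628063} \approx 15439.0$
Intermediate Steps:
$j{\left(q \right)} = q^{2}$
$\left(j{\left(-151 \right)} + \left(\frac{14994}{-2769} + \frac{2158}{14362}\right)\right) - 7357 = \left(\left(-151\right)^{2} + \left(\frac{14994}{-2769} + \frac{2158}{14362}\right)\right) - 7357 = \left(22801 + \left(14994 \left(- \frac{1}{2769}\right) + 2158 \cdot \frac{1}{14362}\right)\right) - 7357 = \left(22801 + \left(- \frac{4998}{923} + \frac{1079}{7181}\right)\right) - 7357 = \left(22801 - \frac{34894721}{6628063}\right) - 7357 = \frac{151091569742}{6628063} - 7357 = \frac{102328910251}{6628063}$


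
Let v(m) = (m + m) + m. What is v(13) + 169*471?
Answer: 79638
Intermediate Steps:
v(m) = 3*m (v(m) = 2*m + m = 3*m)
v(13) + 169*471 = 3*13 + 169*471 = 39 + 79599 = 79638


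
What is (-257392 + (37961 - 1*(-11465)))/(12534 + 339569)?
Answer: -207966/352103 ≈ -0.59064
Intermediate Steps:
(-257392 + (37961 - 1*(-11465)))/(12534 + 339569) = (-257392 + (37961 + 11465))/352103 = (-257392 + 49426)*(1/352103) = -207966*1/352103 = -207966/352103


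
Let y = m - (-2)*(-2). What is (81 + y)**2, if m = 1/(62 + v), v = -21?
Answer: 9972964/1681 ≈ 5932.8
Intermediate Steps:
m = 1/41 (m = 1/(62 - 21) = 1/41 ≈ 0.024390)
y = -163/41 (y = 1/41 - (-2)*(-2) = 1/41 - 1*4 = 1/41 - 4 = -163/41 ≈ -3.9756)
(81 + y)**2 = (81 - 163/41)**2 = (3158/41)**2 = 9972964/1681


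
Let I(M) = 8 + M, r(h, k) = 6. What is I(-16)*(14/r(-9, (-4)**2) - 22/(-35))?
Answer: -2488/105 ≈ -23.695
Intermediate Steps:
I(-16)*(14/r(-9, (-4)**2) - 22/(-35)) = (8 - 16)*(14/6 - 22/(-35)) = -8*(14*(1/6) - 22*(-1/35)) = -8*(7/3 + 22/35) = -8*311/105 = -2488/105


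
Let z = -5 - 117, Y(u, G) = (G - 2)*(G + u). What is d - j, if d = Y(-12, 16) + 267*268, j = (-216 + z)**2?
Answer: -42632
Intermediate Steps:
Y(u, G) = (-2 + G)*(G + u)
z = -122
j = 114244 (j = (-216 - 122)**2 = (-338)**2 = 114244)
d = 71612 (d = (16**2 - 2*16 - 2*(-12) + 16*(-12)) + 267*268 = (256 - 32 + 24 - 192) + 71556 = 56 + 71556 = 71612)
d - j = 71612 - 1*114244 = 71612 - 114244 = -42632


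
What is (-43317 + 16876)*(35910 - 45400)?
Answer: 250925090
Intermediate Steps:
(-43317 + 16876)*(35910 - 45400) = -26441*(-9490) = 250925090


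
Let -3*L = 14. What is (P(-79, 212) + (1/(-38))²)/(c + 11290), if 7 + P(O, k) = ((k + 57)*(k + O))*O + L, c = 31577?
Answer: -12243941693/185699844 ≈ -65.934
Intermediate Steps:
L = -14/3 (L = -⅓*14 = -14/3 ≈ -4.6667)
P(O, k) = -35/3 + O*(57 + k)*(O + k) (P(O, k) = -7 + (((k + 57)*(k + O))*O - 14/3) = -7 + (((57 + k)*(O + k))*O - 14/3) = -7 + (O*(57 + k)*(O + k) - 14/3) = -7 + (-14/3 + O*(57 + k)*(O + k)) = -35/3 + O*(57 + k)*(O + k))
(P(-79, 212) + (1/(-38))²)/(c + 11290) = ((-35/3 + 57*(-79)² - 79*212² + 212*(-79)² + 57*(-79)*212) + (1/(-38))²)/(31577 + 11290) = ((-35/3 + 57*6241 - 79*44944 + 212*6241 - 954636) + (-1/38)²)/42867 = ((-35/3 + 355737 - 3550576 + 1323092 - 954636) + 1/1444)*(1/42867) = (-8479184/3 + 1/1444)*(1/42867) = -12243941693/4332*1/42867 = -12243941693/185699844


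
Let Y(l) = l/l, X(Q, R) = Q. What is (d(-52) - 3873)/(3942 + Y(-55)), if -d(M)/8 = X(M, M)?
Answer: -3457/3943 ≈ -0.87674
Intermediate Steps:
d(M) = -8*M
Y(l) = 1
(d(-52) - 3873)/(3942 + Y(-55)) = (-8*(-52) - 3873)/(3942 + 1) = (416 - 3873)/3943 = -3457*1/3943 = -3457/3943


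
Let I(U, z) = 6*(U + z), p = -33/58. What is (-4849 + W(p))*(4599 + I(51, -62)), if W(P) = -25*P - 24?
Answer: -1277440197/58 ≈ -2.2025e+7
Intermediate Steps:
p = -33/58 (p = -33*1/58 = -33/58 ≈ -0.56897)
I(U, z) = 6*U + 6*z
W(P) = -24 - 25*P
(-4849 + W(p))*(4599 + I(51, -62)) = (-4849 + (-24 - 25*(-33/58)))*(4599 + (6*51 + 6*(-62))) = (-4849 + (-24 + 825/58))*(4599 + (306 - 372)) = (-4849 - 567/58)*(4599 - 66) = -281809/58*4533 = -1277440197/58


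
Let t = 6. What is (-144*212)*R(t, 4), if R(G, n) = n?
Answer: -122112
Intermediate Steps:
(-144*212)*R(t, 4) = -144*212*4 = -30528*4 = -122112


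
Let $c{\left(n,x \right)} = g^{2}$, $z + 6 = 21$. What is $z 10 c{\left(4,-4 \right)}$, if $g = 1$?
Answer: $150$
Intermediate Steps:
$z = 15$ ($z = -6 + 21 = 15$)
$c{\left(n,x \right)} = 1$ ($c{\left(n,x \right)} = 1^{2} = 1$)
$z 10 c{\left(4,-4 \right)} = 15 \cdot 10 \cdot 1 = 150 \cdot 1 = 150$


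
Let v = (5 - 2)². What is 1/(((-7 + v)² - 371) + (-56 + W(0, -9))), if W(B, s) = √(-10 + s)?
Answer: -423/178948 - I*√19/178948 ≈ -0.0023638 - 2.4358e-5*I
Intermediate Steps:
v = 9 (v = 3² = 9)
1/(((-7 + v)² - 371) + (-56 + W(0, -9))) = 1/(((-7 + 9)² - 371) + (-56 + √(-10 - 9))) = 1/((2² - 371) + (-56 + √(-19))) = 1/((4 - 371) + (-56 + I*√19)) = 1/(-367 + (-56 + I*√19)) = 1/(-423 + I*√19)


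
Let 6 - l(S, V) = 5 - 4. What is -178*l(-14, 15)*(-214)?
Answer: 190460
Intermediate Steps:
l(S, V) = 5 (l(S, V) = 6 - (5 - 4) = 6 - 1*1 = 6 - 1 = 5)
-178*l(-14, 15)*(-214) = -178*5*(-214) = -890*(-214) = 190460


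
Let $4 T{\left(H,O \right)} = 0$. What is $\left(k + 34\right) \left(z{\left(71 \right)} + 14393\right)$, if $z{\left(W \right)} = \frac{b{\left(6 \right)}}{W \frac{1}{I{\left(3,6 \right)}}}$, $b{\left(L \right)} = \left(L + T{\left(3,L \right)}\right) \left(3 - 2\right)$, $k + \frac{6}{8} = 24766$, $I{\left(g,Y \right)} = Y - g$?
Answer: $\frac{101371497437}{284} \approx 3.5694 \cdot 10^{8}$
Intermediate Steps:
$k = \frac{99061}{4}$ ($k = - \frac{3}{4} + 24766 = \frac{99061}{4} \approx 24765.0$)
$T{\left(H,O \right)} = 0$ ($T{\left(H,O \right)} = \frac{1}{4} \cdot 0 = 0$)
$b{\left(L \right)} = L$ ($b{\left(L \right)} = \left(L + 0\right) \left(3 - 2\right) = L 1 = L$)
$z{\left(W \right)} = \frac{18}{W}$ ($z{\left(W \right)} = \frac{6}{W \frac{1}{6 - 3}} = \frac{6}{W \frac{1}{3}} = \frac{6}{\frac{1}{3} W} = 6 \frac{3}{W} = \frac{18}{W}$)
$\left(k + 34\right) \left(z{\left(71 \right)} + 14393\right) = \left(\frac{99061}{4} + 34\right) \left(\frac{18}{71} + 14393\right) = \frac{99197 \left(18 \cdot \frac{1}{71} + 14393\right)}{4} = \frac{99197 \left(\frac{18}{71} + 14393\right)}{4} = \frac{99197}{4} \cdot \frac{1021921}{71} = \frac{101371497437}{284}$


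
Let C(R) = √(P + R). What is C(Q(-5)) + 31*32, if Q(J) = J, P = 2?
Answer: 992 + I*√3 ≈ 992.0 + 1.732*I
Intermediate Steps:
C(R) = √(2 + R)
C(Q(-5)) + 31*32 = √(2 - 5) + 31*32 = √(-3) + 992 = I*√3 + 992 = 992 + I*√3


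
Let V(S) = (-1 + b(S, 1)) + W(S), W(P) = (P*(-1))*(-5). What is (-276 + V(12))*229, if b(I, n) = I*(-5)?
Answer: -63433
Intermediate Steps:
W(P) = 5*P (W(P) = -P*(-5) = 5*P)
b(I, n) = -5*I
V(S) = -1 (V(S) = (-1 - 5*S) + 5*S = -1)
(-276 + V(12))*229 = (-276 - 1)*229 = -277*229 = -63433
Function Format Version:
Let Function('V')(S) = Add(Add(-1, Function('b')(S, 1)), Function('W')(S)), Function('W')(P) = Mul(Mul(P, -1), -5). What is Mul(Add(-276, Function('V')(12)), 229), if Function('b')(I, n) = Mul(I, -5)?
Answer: -63433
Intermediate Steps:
Function('W')(P) = Mul(5, P) (Function('W')(P) = Mul(Mul(-1, P), -5) = Mul(5, P))
Function('b')(I, n) = Mul(-5, I)
Function('V')(S) = -1 (Function('V')(S) = Add(Add(-1, Mul(-5, S)), Mul(5, S)) = -1)
Mul(Add(-276, Function('V')(12)), 229) = Mul(Add(-276, -1), 229) = Mul(-277, 229) = -63433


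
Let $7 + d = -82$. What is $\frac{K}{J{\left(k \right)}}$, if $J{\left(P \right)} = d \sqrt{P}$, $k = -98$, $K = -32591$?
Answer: $- \frac{32591 i \sqrt{2}}{1246} \approx - 36.991 i$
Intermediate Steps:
$d = -89$ ($d = -7 - 82 = -89$)
$J{\left(P \right)} = - 89 \sqrt{P}$
$\frac{K}{J{\left(k \right)}} = - \frac{32591}{\left(-89\right) \sqrt{-98}} = - \frac{32591}{\left(-89\right) 7 i \sqrt{2}} = - \frac{32591}{\left(-623\right) i \sqrt{2}} = - 32591 \frac{i \sqrt{2}}{1246} = - \frac{32591 i \sqrt{2}}{1246}$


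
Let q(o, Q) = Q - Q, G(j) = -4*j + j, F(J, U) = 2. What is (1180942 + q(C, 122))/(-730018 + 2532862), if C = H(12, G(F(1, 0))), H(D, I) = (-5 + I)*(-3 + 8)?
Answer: 590471/901422 ≈ 0.65504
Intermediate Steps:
G(j) = -3*j
H(D, I) = -25 + 5*I (H(D, I) = (-5 + I)*5 = -25 + 5*I)
C = -55 (C = -25 + 5*(-3*2) = -25 + 5*(-6) = -25 - 30 = -55)
q(o, Q) = 0
(1180942 + q(C, 122))/(-730018 + 2532862) = (1180942 + 0)/(-730018 + 2532862) = 1180942/1802844 = 1180942*(1/1802844) = 590471/901422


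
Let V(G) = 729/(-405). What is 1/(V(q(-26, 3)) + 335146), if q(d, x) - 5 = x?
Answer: 5/1675721 ≈ 2.9838e-6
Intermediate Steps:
q(d, x) = 5 + x
V(G) = -9/5 (V(G) = 729*(-1/405) = -9/5)
1/(V(q(-26, 3)) + 335146) = 1/(-9/5 + 335146) = 1/(1675721/5) = 5/1675721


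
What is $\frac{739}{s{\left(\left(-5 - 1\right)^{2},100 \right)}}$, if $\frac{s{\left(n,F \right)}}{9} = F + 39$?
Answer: $\frac{739}{1251} \approx 0.59073$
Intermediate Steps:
$s{\left(n,F \right)} = 351 + 9 F$ ($s{\left(n,F \right)} = 9 \left(F + 39\right) = 9 \left(39 + F\right) = 351 + 9 F$)
$\frac{739}{s{\left(\left(-5 - 1\right)^{2},100 \right)}} = \frac{739}{351 + 9 \cdot 100} = \frac{739}{351 + 900} = \frac{739}{1251}$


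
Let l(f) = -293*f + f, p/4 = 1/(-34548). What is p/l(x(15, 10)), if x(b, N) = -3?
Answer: -1/7566012 ≈ -1.3217e-7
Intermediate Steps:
p = -1/8637 (p = 4/(-34548) = 4*(-1/34548) = -1/8637 ≈ -0.00011578)
l(f) = -292*f
p/l(x(15, 10)) = -1/(8637*((-292*(-3)))) = -1/8637/876 = -1/8637*1/876 = -1/7566012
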